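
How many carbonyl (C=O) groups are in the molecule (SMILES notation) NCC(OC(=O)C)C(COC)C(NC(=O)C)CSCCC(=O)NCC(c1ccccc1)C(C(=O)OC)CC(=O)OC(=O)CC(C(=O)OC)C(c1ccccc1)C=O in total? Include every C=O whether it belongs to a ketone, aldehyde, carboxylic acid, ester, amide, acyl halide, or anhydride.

8

CH(OCOCH3): ester, 1 C=O (running total 1).
CH(NHCOCH3): amide, 1 C=O (running total 2).
CH2CONHCH2: amide, 1 C=O (running total 3).
CH(COOCH3): ester, 1 C=O (running total 4).
CH2CO-O-COCH2: anhydride, 2 C=O (running total 6).
CH(COOCH3): ester, 1 C=O (running total 7).
CHO: aldehyde, 1 C=O (running total 8).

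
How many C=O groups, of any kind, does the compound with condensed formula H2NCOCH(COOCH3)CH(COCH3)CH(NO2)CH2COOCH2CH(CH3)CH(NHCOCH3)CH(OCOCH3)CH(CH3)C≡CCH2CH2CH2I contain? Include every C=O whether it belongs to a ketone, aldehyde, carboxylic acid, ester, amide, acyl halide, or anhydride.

6

H2NCO: amide, 1 C=O (running total 1).
CH(COOCH3): ester, 1 C=O (running total 2).
CH(COCH3): ketone, 1 C=O (running total 3).
CH2COOCH2: ester, 1 C=O (running total 4).
CH(NHCOCH3): amide, 1 C=O (running total 5).
CH(OCOCH3): ester, 1 C=O (running total 6).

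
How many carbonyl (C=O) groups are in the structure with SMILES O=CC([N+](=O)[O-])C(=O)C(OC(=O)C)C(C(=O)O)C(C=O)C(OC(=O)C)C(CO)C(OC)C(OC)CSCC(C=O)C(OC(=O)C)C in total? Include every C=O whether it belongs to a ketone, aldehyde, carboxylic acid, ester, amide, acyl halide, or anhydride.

OHC: aldehyde, 1 C=O (running total 1).
CO: ketone, 1 C=O (running total 2).
CH(OCOCH3): ester, 1 C=O (running total 3).
CH(COOH): carboxylic acid, 1 C=O (running total 4).
CH(CHO): aldehyde, 1 C=O (running total 5).
CH(OCOCH3): ester, 1 C=O (running total 6).
CH(CHO): aldehyde, 1 C=O (running total 7).
CH(OCOCH3): ester, 1 C=O (running total 8).

8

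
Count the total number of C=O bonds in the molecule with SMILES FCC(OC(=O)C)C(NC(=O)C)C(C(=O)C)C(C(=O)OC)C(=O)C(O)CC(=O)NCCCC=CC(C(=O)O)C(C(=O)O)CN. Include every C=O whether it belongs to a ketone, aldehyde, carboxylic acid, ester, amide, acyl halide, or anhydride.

CH(OCOCH3): ester, 1 C=O (running total 1).
CH(NHCOCH3): amide, 1 C=O (running total 2).
CH(COCH3): ketone, 1 C=O (running total 3).
CH(COOCH3): ester, 1 C=O (running total 4).
CO: ketone, 1 C=O (running total 5).
CH2CONHCH2: amide, 1 C=O (running total 6).
CH(COOH): carboxylic acid, 1 C=O (running total 7).
CH(COOH): carboxylic acid, 1 C=O (running total 8).

8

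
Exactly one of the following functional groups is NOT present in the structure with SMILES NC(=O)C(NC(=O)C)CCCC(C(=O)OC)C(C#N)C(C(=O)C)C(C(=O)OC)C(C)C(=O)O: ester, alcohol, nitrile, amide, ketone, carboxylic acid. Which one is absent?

alcohol

ester: present (CH(COOCH3) — pendant –COOCH3: carbonyl C bonded to C and –OCH3 → ester).
ketone: present (CH(COCH3) — pendant –COCH3: carbonyl C bonded to two carbons → ketone).
amide: present (H2NCO — –C(=O)NH2: carbonyl C bonded to C and to N → amide (the N is not a separate amine)).
carboxylic acid: present (COOH — –COOH: carbonyl C bonded to –OH and C → carboxylic acid (the –OH is not a separate alcohol)).
nitrile: present (CH(CN) — pendant –C≡N: nitrile).
alcohol: absent. In COOH, the –OH sits on a carbonyl carbon, making it part of a carboxylic acid, not an alcohol.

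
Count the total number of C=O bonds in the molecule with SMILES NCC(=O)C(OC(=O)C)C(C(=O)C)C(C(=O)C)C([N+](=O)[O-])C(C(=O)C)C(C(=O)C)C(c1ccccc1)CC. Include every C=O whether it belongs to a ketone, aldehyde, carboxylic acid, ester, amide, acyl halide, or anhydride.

CO: ketone, 1 C=O (running total 1).
CH(OCOCH3): ester, 1 C=O (running total 2).
CH(COCH3): ketone, 1 C=O (running total 3).
CH(COCH3): ketone, 1 C=O (running total 4).
CH(COCH3): ketone, 1 C=O (running total 5).
CH(COCH3): ketone, 1 C=O (running total 6).

6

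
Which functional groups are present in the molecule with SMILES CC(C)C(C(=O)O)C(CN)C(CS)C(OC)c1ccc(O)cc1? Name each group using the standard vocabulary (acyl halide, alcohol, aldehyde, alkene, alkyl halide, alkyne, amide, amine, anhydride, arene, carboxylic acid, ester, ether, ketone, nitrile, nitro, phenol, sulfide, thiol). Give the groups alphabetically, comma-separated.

amine, arene, carboxylic acid, ether, phenol, thiol

pendant –COOH: carbonyl C bonded to C and –OH → carboxylic acid.
pendant –CH2NH2: N on sp³ C, no adjacent C=O → amine.
pendant –CH2SH → thiol.
pendant –OCH3: C–O–C with sp³ C, no adjacent C=O → ether.
–OH attached directly to an aromatic ring → phenol (not alcohol); the ring itself is an arene.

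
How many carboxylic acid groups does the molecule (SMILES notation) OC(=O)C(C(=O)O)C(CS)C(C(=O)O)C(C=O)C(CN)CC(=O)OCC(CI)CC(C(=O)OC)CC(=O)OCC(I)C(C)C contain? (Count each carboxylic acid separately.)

3

Reading the structure from left to right:
  HOOC: –COOH: carbonyl C bonded to –OH and C → carboxylic acid (the –OH is not a separate alcohol).
  CH(COOH): pendant –COOH: carbonyl C bonded to C and –OH → carboxylic acid.
  CH(CH2SH): pendant –CH2SH → thiol.
  CH(COOH): pendant –COOH: carbonyl C bonded to C and –OH → carboxylic acid.
  CH(CHO): pendant –CHO: carbonyl C bonded to C and H → aldehyde.
  CH(CH2NH2): pendant –CH2NH2: N on sp³ C, no adjacent C=O → amine.
  CH2COOCH2: –C(=O)–O–C with C on the carbonyl side → ester.
  CH(CH2I): pendant –CH2X: halogen on sp³ carbon → alkyl halide.
  CH(COOCH3): pendant –COOCH3: carbonyl C bonded to C and –OCH3 → ester.
  CH2COOCH2: –C(=O)–O–C with C on the carbonyl side → ester.
  CH(I): halogen on an sp³ carbon → alkyl halide.
Carboxylic acid appears at: HOOC, CH(COOH), CH(COOH) → 3.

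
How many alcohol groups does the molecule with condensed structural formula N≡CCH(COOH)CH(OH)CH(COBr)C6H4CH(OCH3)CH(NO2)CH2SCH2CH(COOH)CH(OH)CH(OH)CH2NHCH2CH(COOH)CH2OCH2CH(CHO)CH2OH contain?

Working along the chain:
  N≡C: N≡C–: carbon triple-bonded to nitrogen → nitrile.
  CH(COOH): pendant –COOH: carbonyl C bonded to C and –OH → carboxylic acid.
  CH(OH): –OH on an sp³ carbon → alcohol (secondary).
  CH(COBr): pendant –C(=O)X: carbonyl C bonded to C and halogen → acyl halide.
  C6H4: para-disubstituted benzene ring → arene.
  CH(OCH3): pendant –OCH3: C–O–C with sp³ C, no adjacent C=O → ether.
  CH(NO2): –NO2 on an sp³ carbon → nitro (the N=O is not a carbonyl).
  CH2SCH2: C–S–C linkage → sulfide (thioether).
  CH(COOH): pendant –COOH: carbonyl C bonded to C and –OH → carboxylic acid.
  CH(OH): –OH on an sp³ carbon → alcohol (secondary).
  CH(OH): –OH on an sp³ carbon → alcohol (secondary).
  CH2NHCH2: C–N–C with sp³ carbons and no adjacent C=O → amine (secondary).
  CH(COOH): pendant –COOH: carbonyl C bonded to C and –OH → carboxylic acid.
  CH2OCH2: C–O–C with sp³ carbons on both sides and no adjacent C=O → ether.
  CH(CHO): pendant –CHO: carbonyl C bonded to C and H → aldehyde.
  CH2OH: –OH on an sp³ carbon → alcohol.
Alcohol appears at: CH(OH), CH(OH), CH(OH), CH2OH → 4.

4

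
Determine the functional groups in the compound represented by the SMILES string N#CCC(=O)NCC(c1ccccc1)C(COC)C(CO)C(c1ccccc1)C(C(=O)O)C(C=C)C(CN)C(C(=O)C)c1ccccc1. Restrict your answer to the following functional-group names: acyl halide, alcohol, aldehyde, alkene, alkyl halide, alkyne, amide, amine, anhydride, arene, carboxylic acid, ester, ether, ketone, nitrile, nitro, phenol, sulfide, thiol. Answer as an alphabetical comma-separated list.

alcohol, alkene, amide, amine, arene, carboxylic acid, ether, ketone, nitrile

N≡C–: carbon triple-bonded to nitrogen → nitrile.
–C(=O)–N– linkage → amide (the N is not an amine).
pendant –C6H5: benzene ring → arene.
pendant –CH2OCH3: C–O–C linkage → ether.
pendant –CH2OH on an sp³ backbone C → alcohol.
pendant –C6H5: benzene ring → arene.
pendant –COOH: carbonyl C bonded to C and –OH → carboxylic acid.
pendant –CH=CH2: C=C double bond → alkene.
pendant –CH2NH2: N on sp³ C, no adjacent C=O → amine.
pendant –COCH3: carbonyl C bonded to two carbons → ketone.
–C6H5 phenyl ring → arene.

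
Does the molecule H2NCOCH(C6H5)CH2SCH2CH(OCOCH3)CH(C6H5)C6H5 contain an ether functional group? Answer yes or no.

Reading the structure from left to right:
  H2NCO: –C(=O)NH2: carbonyl C bonded to C and to N → amide (the N is not a separate amine).
  CH(C6H5): pendant –C6H5: benzene ring → arene.
  CH2SCH2: C–S–C linkage → sulfide (thioether).
  CH(OCOCH3): pendant –OC(=O)CH3: an acyloxy group → ester.
  CH(C6H5): pendant –C6H5: benzene ring → arene.
  C6H5: –C6H5 phenyl ring → arene.
In CH(OCOCH3), the C–O–C oxygen is adjacent to a C=O, so it belongs to an ester, not an ether.
The groups actually present are: amide, arene, ester, sulfide.

no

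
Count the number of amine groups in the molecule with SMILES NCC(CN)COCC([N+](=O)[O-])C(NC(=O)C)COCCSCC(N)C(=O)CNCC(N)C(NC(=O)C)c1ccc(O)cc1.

5

Taking each segment in turn:
  H2NCH2: –NH2 on an sp³ carbon with no adjacent C=O → amine.
  CH(CH2NH2): pendant –CH2NH2: N on sp³ C, no adjacent C=O → amine.
  CH2OCH2: C–O–C with sp³ carbons on both sides and no adjacent C=O → ether.
  CH(NO2): –NO2 on an sp³ carbon → nitro (the N=O is not a carbonyl).
  CH(NHCOCH3): pendant –NHC(=O)CH3: N bonded to a carbonyl → amide (not amine).
  CH2OCH2: C–O–C with sp³ carbons on both sides and no adjacent C=O → ether.
  CH2SCH2: C–S–C linkage → sulfide (thioether).
  CH(NH2): –NH2 on an sp³ carbon with no adjacent C=O → amine.
  CO: –C(=O)– with carbon on both sides → ketone.
  CH2NHCH2: C–N–C with sp³ carbons and no adjacent C=O → amine (secondary).
  CH(NH2): –NH2 on an sp³ carbon with no adjacent C=O → amine.
  CH(NHCOCH3): pendant –NHC(=O)CH3: N bonded to a carbonyl → amide (not amine).
  C6H4OH: –OH attached directly to an aromatic ring → phenol (not alcohol); the ring itself is an arene.
Amine appears at: H2NCH2, CH(CH2NH2), CH(NH2), CH2NHCH2, CH(NH2) → 5.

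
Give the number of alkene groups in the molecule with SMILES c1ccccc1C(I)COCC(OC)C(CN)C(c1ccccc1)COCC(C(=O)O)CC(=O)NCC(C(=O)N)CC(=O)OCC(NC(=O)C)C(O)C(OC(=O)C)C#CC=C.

C6H5– phenyl ring → arene.
halogen on an sp³ carbon → alkyl halide.
C–O–C with sp³ carbons on both sides and no adjacent C=O → ether.
pendant –OCH3: C–O–C with sp³ C, no adjacent C=O → ether.
pendant –CH2NH2: N on sp³ C, no adjacent C=O → amine.
pendant –C6H5: benzene ring → arene.
C–O–C with sp³ carbons on both sides and no adjacent C=O → ether.
pendant –COOH: carbonyl C bonded to C and –OH → carboxylic acid.
–C(=O)–N– linkage → amide (the N is not an amine).
pendant –CONH2: carbonyl C bonded to C and N → amide.
–C(=O)–O–C with C on the carbonyl side → ester.
pendant –NHC(=O)CH3: N bonded to a carbonyl → amide (not amine).
–OH on an sp³ carbon → alcohol (secondary).
pendant –OC(=O)CH3: an acyloxy group → ester.
C≡C triple bond → alkyne.
C=C double bond → alkene.
Alkene appears at: CH=CH2 → 1.

1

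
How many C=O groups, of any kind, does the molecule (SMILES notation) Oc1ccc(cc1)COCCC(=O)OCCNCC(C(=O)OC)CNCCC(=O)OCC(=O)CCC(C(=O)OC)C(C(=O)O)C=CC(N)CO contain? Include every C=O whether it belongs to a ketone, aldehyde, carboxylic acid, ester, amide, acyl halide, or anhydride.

CH2COOCH2: ester, 1 C=O (running total 1).
CH(COOCH3): ester, 1 C=O (running total 2).
CH2COOCH2: ester, 1 C=O (running total 3).
CO: ketone, 1 C=O (running total 4).
CH(COOCH3): ester, 1 C=O (running total 5).
CH(COOH): carboxylic acid, 1 C=O (running total 6).

6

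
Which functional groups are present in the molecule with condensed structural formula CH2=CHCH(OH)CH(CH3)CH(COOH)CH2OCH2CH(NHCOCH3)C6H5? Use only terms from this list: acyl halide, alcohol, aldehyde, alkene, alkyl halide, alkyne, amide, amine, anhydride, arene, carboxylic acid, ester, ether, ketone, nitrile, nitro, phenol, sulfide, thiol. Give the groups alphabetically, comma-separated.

alcohol, alkene, amide, arene, carboxylic acid, ether

Taking each segment in turn:
  CH2=CH: C=C double bond → alkene.
  CH(OH): –OH on an sp³ carbon → alcohol (secondary).
  CH(COOH): pendant –COOH: carbonyl C bonded to C and –OH → carboxylic acid.
  CH2OCH2: C–O–C with sp³ carbons on both sides and no adjacent C=O → ether.
  CH(NHCOCH3): pendant –NHC(=O)CH3: N bonded to a carbonyl → amide (not amine).
  C6H5: –C6H5 phenyl ring → arene.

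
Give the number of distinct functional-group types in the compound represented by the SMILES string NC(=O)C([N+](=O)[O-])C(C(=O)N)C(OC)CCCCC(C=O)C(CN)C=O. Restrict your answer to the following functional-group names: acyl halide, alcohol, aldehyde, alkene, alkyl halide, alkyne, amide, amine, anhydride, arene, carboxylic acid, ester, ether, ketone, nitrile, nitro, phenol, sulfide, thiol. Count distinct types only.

Working along the chain:
  H2NCO: –C(=O)NH2: carbonyl C bonded to C and to N → amide (the N is not a separate amine).
  CH(NO2): –NO2 on an sp³ carbon → nitro (the N=O is not a carbonyl).
  CH(CONH2): pendant –CONH2: carbonyl C bonded to C and N → amide.
  CH(OCH3): pendant –OCH3: C–O–C with sp³ C, no adjacent C=O → ether.
  CH(CHO): pendant –CHO: carbonyl C bonded to C and H → aldehyde.
  CH(CH2NH2): pendant –CH2NH2: N on sp³ C, no adjacent C=O → amine.
  CHO: terminal –CHO: carbonyl C bonded to H and C → aldehyde.
Distinct types present: aldehyde, amide, amine, ether, nitro.

5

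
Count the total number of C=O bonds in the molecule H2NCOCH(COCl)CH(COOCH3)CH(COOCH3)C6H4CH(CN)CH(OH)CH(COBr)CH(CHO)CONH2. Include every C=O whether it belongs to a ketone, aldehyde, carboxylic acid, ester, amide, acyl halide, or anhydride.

7

H2NCO: amide, 1 C=O (running total 1).
CH(COCl): acyl halide, 1 C=O (running total 2).
CH(COOCH3): ester, 1 C=O (running total 3).
CH(COOCH3): ester, 1 C=O (running total 4).
CH(COBr): acyl halide, 1 C=O (running total 5).
CH(CHO): aldehyde, 1 C=O (running total 6).
CONH2: amide, 1 C=O (running total 7).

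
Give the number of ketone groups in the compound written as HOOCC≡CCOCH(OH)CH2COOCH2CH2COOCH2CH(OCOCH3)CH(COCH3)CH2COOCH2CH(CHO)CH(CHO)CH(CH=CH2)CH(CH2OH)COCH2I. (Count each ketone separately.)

3

Working along the chain:
  HOOC: –COOH: carbonyl C bonded to –OH and C → carboxylic acid (the –OH is not a separate alcohol).
  C≡C: C≡C triple bond → alkyne.
  CO: –C(=O)– with carbon on both sides → ketone.
  CH(OH): –OH on an sp³ carbon → alcohol (secondary).
  CH2COOCH2: –C(=O)–O–C with C on the carbonyl side → ester.
  CH2COOCH2: –C(=O)–O–C with C on the carbonyl side → ester.
  CH(OCOCH3): pendant –OC(=O)CH3: an acyloxy group → ester.
  CH(COCH3): pendant –COCH3: carbonyl C bonded to two carbons → ketone.
  CH2COOCH2: –C(=O)–O–C with C on the carbonyl side → ester.
  CH(CHO): pendant –CHO: carbonyl C bonded to C and H → aldehyde.
  CH(CHO): pendant –CHO: carbonyl C bonded to C and H → aldehyde.
  CH(CH=CH2): pendant –CH=CH2: C=C double bond → alkene.
  CH(CH2OH): pendant –CH2OH on an sp³ backbone C → alcohol.
  CO: –C(=O)– with carbon on both sides → ketone.
  CH2I: halogen on an sp³ carbon → alkyl halide.
Ketone appears at: CO, CH(COCH3), CO → 3.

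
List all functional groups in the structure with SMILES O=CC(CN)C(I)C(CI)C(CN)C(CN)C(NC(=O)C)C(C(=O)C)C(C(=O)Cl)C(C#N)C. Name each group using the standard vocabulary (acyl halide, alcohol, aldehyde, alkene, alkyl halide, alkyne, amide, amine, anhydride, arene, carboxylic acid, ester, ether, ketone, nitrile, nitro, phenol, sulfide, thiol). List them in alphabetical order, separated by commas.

Reading the structure from left to right:
  OHC: terminal –CHO: carbonyl C bonded to H and C → aldehyde.
  CH(CH2NH2): pendant –CH2NH2: N on sp³ C, no adjacent C=O → amine.
  CH(I): halogen on an sp³ carbon → alkyl halide.
  CH(CH2I): pendant –CH2X: halogen on sp³ carbon → alkyl halide.
  CH(CH2NH2): pendant –CH2NH2: N on sp³ C, no adjacent C=O → amine.
  CH(CH2NH2): pendant –CH2NH2: N on sp³ C, no adjacent C=O → amine.
  CH(NHCOCH3): pendant –NHC(=O)CH3: N bonded to a carbonyl → amide (not amine).
  CH(COCH3): pendant –COCH3: carbonyl C bonded to two carbons → ketone.
  CH(COCl): pendant –C(=O)X: carbonyl C bonded to C and halogen → acyl halide.
  CH(CN): pendant –C≡N: nitrile.

acyl halide, aldehyde, alkyl halide, amide, amine, ketone, nitrile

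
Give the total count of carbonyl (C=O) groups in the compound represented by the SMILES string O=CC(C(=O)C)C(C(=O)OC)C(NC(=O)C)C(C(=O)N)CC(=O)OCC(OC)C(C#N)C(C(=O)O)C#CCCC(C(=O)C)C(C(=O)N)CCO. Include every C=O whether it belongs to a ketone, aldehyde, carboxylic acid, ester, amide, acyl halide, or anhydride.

OHC: aldehyde, 1 C=O (running total 1).
CH(COCH3): ketone, 1 C=O (running total 2).
CH(COOCH3): ester, 1 C=O (running total 3).
CH(NHCOCH3): amide, 1 C=O (running total 4).
CH(CONH2): amide, 1 C=O (running total 5).
CH2COOCH2: ester, 1 C=O (running total 6).
CH(COOH): carboxylic acid, 1 C=O (running total 7).
CH(COCH3): ketone, 1 C=O (running total 8).
CH(CONH2): amide, 1 C=O (running total 9).

9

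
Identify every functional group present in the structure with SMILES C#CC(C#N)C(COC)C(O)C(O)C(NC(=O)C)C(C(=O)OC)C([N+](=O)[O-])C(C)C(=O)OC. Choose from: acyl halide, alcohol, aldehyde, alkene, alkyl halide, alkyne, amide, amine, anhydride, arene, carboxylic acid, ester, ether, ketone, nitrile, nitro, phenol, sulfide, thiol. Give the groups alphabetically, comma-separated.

Reading the structure from left to right:
  HC≡C: C≡C triple bond → alkyne.
  CH(CN): pendant –C≡N: nitrile.
  CH(CH2OCH3): pendant –CH2OCH3: C–O–C linkage → ether.
  CH(OH): –OH on an sp³ carbon → alcohol (secondary).
  CH(OH): –OH on an sp³ carbon → alcohol (secondary).
  CH(NHCOCH3): pendant –NHC(=O)CH3: N bonded to a carbonyl → amide (not amine).
  CH(COOCH3): pendant –COOCH3: carbonyl C bonded to C and –OCH3 → ester.
  CH(NO2): –NO2 on an sp³ carbon → nitro (the N=O is not a carbonyl).
  COOCH3: –C(=O)OCH3: carbonyl C bonded to C and to –OCH3 → ester (not ketone + ether).

alcohol, alkyne, amide, ester, ether, nitrile, nitro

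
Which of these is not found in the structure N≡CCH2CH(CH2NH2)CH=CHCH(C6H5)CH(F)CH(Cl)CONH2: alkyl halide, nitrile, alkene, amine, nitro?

nitrile: present (N≡C — N≡C–: carbon triple-bonded to nitrogen → nitrile).
alkene: present (CH=CH — C=C double bond → alkene).
alkyl halide: present (CH(F) — halogen on an sp³ carbon → alkyl halide).
amine: present (CH(CH2NH2) — pendant –CH2NH2: N on sp³ C, no adjacent C=O → amine).
nitro: no segment matches this pattern.

nitro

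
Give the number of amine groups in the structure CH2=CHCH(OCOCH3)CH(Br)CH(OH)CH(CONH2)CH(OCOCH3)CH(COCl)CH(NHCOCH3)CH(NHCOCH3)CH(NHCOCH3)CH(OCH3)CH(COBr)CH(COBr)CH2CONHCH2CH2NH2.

1

Working along the chain:
  CH2=CH: C=C double bond → alkene.
  CH(OCOCH3): pendant –OC(=O)CH3: an acyloxy group → ester.
  CH(Br): halogen on an sp³ carbon → alkyl halide.
  CH(OH): –OH on an sp³ carbon → alcohol (secondary).
  CH(CONH2): pendant –CONH2: carbonyl C bonded to C and N → amide.
  CH(OCOCH3): pendant –OC(=O)CH3: an acyloxy group → ester.
  CH(COCl): pendant –C(=O)X: carbonyl C bonded to C and halogen → acyl halide.
  CH(NHCOCH3): pendant –NHC(=O)CH3: N bonded to a carbonyl → amide (not amine).
  CH(NHCOCH3): pendant –NHC(=O)CH3: N bonded to a carbonyl → amide (not amine).
  CH(NHCOCH3): pendant –NHC(=O)CH3: N bonded to a carbonyl → amide (not amine).
  CH(OCH3): pendant –OCH3: C–O–C with sp³ C, no adjacent C=O → ether.
  CH(COBr): pendant –C(=O)X: carbonyl C bonded to C and halogen → acyl halide.
  CH(COBr): pendant –C(=O)X: carbonyl C bonded to C and halogen → acyl halide.
  CH2CONHCH2: –C(=O)–N– linkage → amide (the N is not an amine).
  CH2NH2: –NH2 on an sp³ carbon with no adjacent C=O → amine.
Amine appears at: CH2NH2 → 1.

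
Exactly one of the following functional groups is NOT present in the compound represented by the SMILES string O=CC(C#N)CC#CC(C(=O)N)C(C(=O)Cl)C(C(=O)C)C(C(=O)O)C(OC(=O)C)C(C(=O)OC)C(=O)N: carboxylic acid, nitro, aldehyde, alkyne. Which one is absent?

nitro

carboxylic acid: present (CH(COOH) — pendant –COOH: carbonyl C bonded to C and –OH → carboxylic acid).
aldehyde: present (OHC — terminal –CHO: carbonyl C bonded to H and C → aldehyde).
alkyne: present (C≡C — C≡C triple bond → alkyne).
nitro: no segment matches this pattern.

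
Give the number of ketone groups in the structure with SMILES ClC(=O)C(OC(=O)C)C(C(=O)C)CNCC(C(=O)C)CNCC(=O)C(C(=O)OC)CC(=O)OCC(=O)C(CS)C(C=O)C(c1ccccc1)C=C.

Working along the chain:
  ClCO: –C(=O)Cl: carbonyl C bonded to C and to a halogen → acyl halide (not alkyl halide).
  CH(OCOCH3): pendant –OC(=O)CH3: an acyloxy group → ester.
  CH(COCH3): pendant –COCH3: carbonyl C bonded to two carbons → ketone.
  CH2NHCH2: C–N–C with sp³ carbons and no adjacent C=O → amine (secondary).
  CH(COCH3): pendant –COCH3: carbonyl C bonded to two carbons → ketone.
  CH2NHCH2: C–N–C with sp³ carbons and no adjacent C=O → amine (secondary).
  CO: –C(=O)– with carbon on both sides → ketone.
  CH(COOCH3): pendant –COOCH3: carbonyl C bonded to C and –OCH3 → ester.
  CH2COOCH2: –C(=O)–O–C with C on the carbonyl side → ester.
  CO: –C(=O)– with carbon on both sides → ketone.
  CH(CH2SH): pendant –CH2SH → thiol.
  CH(CHO): pendant –CHO: carbonyl C bonded to C and H → aldehyde.
  CH(C6H5): pendant –C6H5: benzene ring → arene.
  CH=CH2: C=C double bond → alkene.
Ketone appears at: CH(COCH3), CH(COCH3), CO, CO → 4.

4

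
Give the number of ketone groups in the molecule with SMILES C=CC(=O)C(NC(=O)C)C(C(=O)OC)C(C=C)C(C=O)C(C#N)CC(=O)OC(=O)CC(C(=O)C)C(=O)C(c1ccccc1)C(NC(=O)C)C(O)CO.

3

Reading the structure from left to right:
  CH2=CH: C=C double bond → alkene.
  CO: –C(=O)– with carbon on both sides → ketone.
  CH(NHCOCH3): pendant –NHC(=O)CH3: N bonded to a carbonyl → amide (not amine).
  CH(COOCH3): pendant –COOCH3: carbonyl C bonded to C and –OCH3 → ester.
  CH(CH=CH2): pendant –CH=CH2: C=C double bond → alkene.
  CH(CHO): pendant –CHO: carbonyl C bonded to C and H → aldehyde.
  CH(CN): pendant –C≡N: nitrile.
  CH2CO-O-COCH2: two acyl groups sharing one oxygen, –C(=O)–O–C(=O)– → anhydride.
  CH(COCH3): pendant –COCH3: carbonyl C bonded to two carbons → ketone.
  CO: –C(=O)– with carbon on both sides → ketone.
  CH(C6H5): pendant –C6H5: benzene ring → arene.
  CH(NHCOCH3): pendant –NHC(=O)CH3: N bonded to a carbonyl → amide (not amine).
  CH(OH): –OH on an sp³ carbon → alcohol (secondary).
  CH2OH: –OH on an sp³ carbon → alcohol.
Ketone appears at: CO, CH(COCH3), CO → 3.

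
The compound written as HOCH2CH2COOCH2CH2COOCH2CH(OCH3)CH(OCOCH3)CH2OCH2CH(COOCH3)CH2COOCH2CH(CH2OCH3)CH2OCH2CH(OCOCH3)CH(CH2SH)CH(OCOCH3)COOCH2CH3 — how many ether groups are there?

HO– on an sp³ carbon → alcohol.
–C(=O)–O–C with C on the carbonyl side → ester.
–C(=O)–O–C with C on the carbonyl side → ester.
pendant –OCH3: C–O–C with sp³ C, no adjacent C=O → ether.
pendant –OC(=O)CH3: an acyloxy group → ester.
C–O–C with sp³ carbons on both sides and no adjacent C=O → ether.
pendant –COOCH3: carbonyl C bonded to C and –OCH3 → ester.
–C(=O)–O–C with C on the carbonyl side → ester.
pendant –CH2OCH3: C–O–C linkage → ether.
C–O–C with sp³ carbons on both sides and no adjacent C=O → ether.
pendant –OC(=O)CH3: an acyloxy group → ester.
pendant –CH2SH → thiol.
pendant –OC(=O)CH3: an acyloxy group → ester.
–C(=O)OCH2CH3: carbonyl C bonded to C and to –OEt → ester.
Ether appears at: CH(OCH3), CH2OCH2, CH(CH2OCH3), CH2OCH2 → 4.

4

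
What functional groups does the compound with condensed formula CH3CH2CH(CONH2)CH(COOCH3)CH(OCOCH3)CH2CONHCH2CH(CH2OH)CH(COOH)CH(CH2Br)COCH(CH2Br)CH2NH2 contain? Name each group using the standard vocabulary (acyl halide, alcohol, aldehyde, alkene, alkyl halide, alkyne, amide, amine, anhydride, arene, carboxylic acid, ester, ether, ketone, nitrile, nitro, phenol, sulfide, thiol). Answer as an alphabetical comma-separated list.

Reading the structure from left to right:
  CH(CONH2): pendant –CONH2: carbonyl C bonded to C and N → amide.
  CH(COOCH3): pendant –COOCH3: carbonyl C bonded to C and –OCH3 → ester.
  CH(OCOCH3): pendant –OC(=O)CH3: an acyloxy group → ester.
  CH2CONHCH2: –C(=O)–N– linkage → amide (the N is not an amine).
  CH(CH2OH): pendant –CH2OH on an sp³ backbone C → alcohol.
  CH(COOH): pendant –COOH: carbonyl C bonded to C and –OH → carboxylic acid.
  CH(CH2Br): pendant –CH2X: halogen on sp³ carbon → alkyl halide.
  CO: –C(=O)– with carbon on both sides → ketone.
  CH(CH2Br): pendant –CH2X: halogen on sp³ carbon → alkyl halide.
  CH2NH2: –NH2 on an sp³ carbon with no adjacent C=O → amine.

alcohol, alkyl halide, amide, amine, carboxylic acid, ester, ketone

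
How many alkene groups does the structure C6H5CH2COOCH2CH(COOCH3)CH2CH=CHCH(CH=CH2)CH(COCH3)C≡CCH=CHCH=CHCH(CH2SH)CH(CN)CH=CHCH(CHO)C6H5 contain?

Reading the structure from left to right:
  C6H5: C6H5– phenyl ring → arene.
  CH2COOCH2: –C(=O)–O–C with C on the carbonyl side → ester.
  CH(COOCH3): pendant –COOCH3: carbonyl C bonded to C and –OCH3 → ester.
  CH=CH: C=C double bond → alkene.
  CH(CH=CH2): pendant –CH=CH2: C=C double bond → alkene.
  CH(COCH3): pendant –COCH3: carbonyl C bonded to two carbons → ketone.
  C≡C: C≡C triple bond → alkyne.
  CH=CH: C=C double bond → alkene.
  CH=CH: C=C double bond → alkene.
  CH(CH2SH): pendant –CH2SH → thiol.
  CH(CN): pendant –C≡N: nitrile.
  CH=CH: C=C double bond → alkene.
  CH(CHO): pendant –CHO: carbonyl C bonded to C and H → aldehyde.
  C6H5: –C6H5 phenyl ring → arene.
Alkene appears at: CH=CH, CH(CH=CH2), CH=CH, CH=CH, CH=CH → 5.

5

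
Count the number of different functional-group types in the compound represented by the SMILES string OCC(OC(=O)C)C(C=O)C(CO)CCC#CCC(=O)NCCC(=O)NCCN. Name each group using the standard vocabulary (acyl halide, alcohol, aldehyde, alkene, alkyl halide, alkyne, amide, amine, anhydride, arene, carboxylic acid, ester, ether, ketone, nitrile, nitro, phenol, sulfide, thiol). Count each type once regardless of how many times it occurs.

6

Working along the chain:
  HOCH2: HO– on an sp³ carbon → alcohol.
  CH(OCOCH3): pendant –OC(=O)CH3: an acyloxy group → ester.
  CH(CHO): pendant –CHO: carbonyl C bonded to C and H → aldehyde.
  CH(CH2OH): pendant –CH2OH on an sp³ backbone C → alcohol.
  C≡C: C≡C triple bond → alkyne.
  CH2CONHCH2: –C(=O)–N– linkage → amide (the N is not an amine).
  CH2CONHCH2: –C(=O)–N– linkage → amide (the N is not an amine).
  CH2NH2: –NH2 on an sp³ carbon with no adjacent C=O → amine.
Distinct types present: alcohol, aldehyde, alkyne, amide, amine, ester.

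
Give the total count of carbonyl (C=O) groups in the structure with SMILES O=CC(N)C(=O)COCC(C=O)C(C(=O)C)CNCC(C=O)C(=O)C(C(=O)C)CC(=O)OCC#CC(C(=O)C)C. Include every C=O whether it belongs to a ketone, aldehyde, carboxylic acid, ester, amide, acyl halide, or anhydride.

OHC: aldehyde, 1 C=O (running total 1).
CO: ketone, 1 C=O (running total 2).
CH(CHO): aldehyde, 1 C=O (running total 3).
CH(COCH3): ketone, 1 C=O (running total 4).
CH(CHO): aldehyde, 1 C=O (running total 5).
CO: ketone, 1 C=O (running total 6).
CH(COCH3): ketone, 1 C=O (running total 7).
CH2COOCH2: ester, 1 C=O (running total 8).
CH(COCH3): ketone, 1 C=O (running total 9).

9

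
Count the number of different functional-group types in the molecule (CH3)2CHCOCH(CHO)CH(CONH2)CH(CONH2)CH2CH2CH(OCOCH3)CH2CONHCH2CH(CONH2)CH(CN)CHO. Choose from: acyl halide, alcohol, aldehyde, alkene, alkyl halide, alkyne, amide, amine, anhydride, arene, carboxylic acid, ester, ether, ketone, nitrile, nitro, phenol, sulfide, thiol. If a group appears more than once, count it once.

–C(=O)– with carbon on both sides → ketone.
pendant –CHO: carbonyl C bonded to C and H → aldehyde.
pendant –CONH2: carbonyl C bonded to C and N → amide.
pendant –CONH2: carbonyl C bonded to C and N → amide.
pendant –OC(=O)CH3: an acyloxy group → ester.
–C(=O)–N– linkage → amide (the N is not an amine).
pendant –CONH2: carbonyl C bonded to C and N → amide.
pendant –C≡N: nitrile.
terminal –CHO: carbonyl C bonded to H and C → aldehyde.
Distinct types present: aldehyde, amide, ester, ketone, nitrile.

5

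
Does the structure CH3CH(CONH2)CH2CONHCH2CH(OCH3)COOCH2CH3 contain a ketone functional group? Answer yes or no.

no

pendant –CONH2: carbonyl C bonded to C and N → amide.
–C(=O)–N– linkage → amide (the N is not an amine).
pendant –OCH3: C–O–C with sp³ C, no adjacent C=O → ether.
–C(=O)OCH2CH3: carbonyl C bonded to C and to –OEt → ester.
In COOCH2CH3, the C=O is bonded to an –O–C group, which defines an ester, not a ketone. In each of CH(CONH2) and CH2CONHCH2, the C=O is bonded to nitrogen, which defines an amide, not a ketone.
The groups actually present are: amide, ester, ether.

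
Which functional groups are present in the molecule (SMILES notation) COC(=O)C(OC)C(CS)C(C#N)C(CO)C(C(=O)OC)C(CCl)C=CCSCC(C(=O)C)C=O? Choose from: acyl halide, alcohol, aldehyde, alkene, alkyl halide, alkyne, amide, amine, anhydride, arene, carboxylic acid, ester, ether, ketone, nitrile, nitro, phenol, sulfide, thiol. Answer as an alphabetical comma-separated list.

alcohol, aldehyde, alkene, alkyl halide, ester, ether, ketone, nitrile, sulfide, thiol

CH3O–C(=O)–: carbonyl C bonded to C and to –OCH3 → ester (not ketone + ether).
pendant –OCH3: C–O–C with sp³ C, no adjacent C=O → ether.
pendant –CH2SH → thiol.
pendant –C≡N: nitrile.
pendant –CH2OH on an sp³ backbone C → alcohol.
pendant –COOCH3: carbonyl C bonded to C and –OCH3 → ester.
pendant –CH2X: halogen on sp³ carbon → alkyl halide.
C=C double bond → alkene.
C–S–C linkage → sulfide (thioether).
pendant –COCH3: carbonyl C bonded to two carbons → ketone.
terminal –CHO: carbonyl C bonded to H and C → aldehyde.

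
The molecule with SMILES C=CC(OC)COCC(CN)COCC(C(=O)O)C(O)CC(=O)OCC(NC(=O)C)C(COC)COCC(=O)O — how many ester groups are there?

C=C double bond → alkene.
pendant –OCH3: C–O–C with sp³ C, no adjacent C=O → ether.
C–O–C with sp³ carbons on both sides and no adjacent C=O → ether.
pendant –CH2NH2: N on sp³ C, no adjacent C=O → amine.
C–O–C with sp³ carbons on both sides and no adjacent C=O → ether.
pendant –COOH: carbonyl C bonded to C and –OH → carboxylic acid.
–OH on an sp³ carbon → alcohol (secondary).
–C(=O)–O–C with C on the carbonyl side → ester.
pendant –NHC(=O)CH3: N bonded to a carbonyl → amide (not amine).
pendant –CH2OCH3: C–O–C linkage → ether.
C–O–C with sp³ carbons on both sides and no adjacent C=O → ether.
–COOH: carbonyl C bonded to –OH and C → carboxylic acid (the –OH is not a separate alcohol).
Ester appears at: CH2COOCH2 → 1.

1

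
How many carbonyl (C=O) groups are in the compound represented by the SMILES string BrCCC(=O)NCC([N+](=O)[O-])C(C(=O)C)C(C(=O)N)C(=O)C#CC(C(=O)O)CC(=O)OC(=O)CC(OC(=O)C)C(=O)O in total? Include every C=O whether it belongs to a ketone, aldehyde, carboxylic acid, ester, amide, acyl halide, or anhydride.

9

CH2CONHCH2: amide, 1 C=O (running total 1).
CH(COCH3): ketone, 1 C=O (running total 2).
CH(CONH2): amide, 1 C=O (running total 3).
CO: ketone, 1 C=O (running total 4).
CH(COOH): carboxylic acid, 1 C=O (running total 5).
CH2CO-O-COCH2: anhydride, 2 C=O (running total 7).
CH(OCOCH3): ester, 1 C=O (running total 8).
COOH: carboxylic acid, 1 C=O (running total 9).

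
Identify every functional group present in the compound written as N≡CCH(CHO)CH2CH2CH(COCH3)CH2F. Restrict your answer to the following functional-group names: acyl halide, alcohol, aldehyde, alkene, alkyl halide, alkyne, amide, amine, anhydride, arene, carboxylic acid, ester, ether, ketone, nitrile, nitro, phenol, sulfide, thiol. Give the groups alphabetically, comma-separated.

aldehyde, alkyl halide, ketone, nitrile

N≡C–: carbon triple-bonded to nitrogen → nitrile.
pendant –CHO: carbonyl C bonded to C and H → aldehyde.
pendant –COCH3: carbonyl C bonded to two carbons → ketone.
halogen on an sp³ carbon → alkyl halide.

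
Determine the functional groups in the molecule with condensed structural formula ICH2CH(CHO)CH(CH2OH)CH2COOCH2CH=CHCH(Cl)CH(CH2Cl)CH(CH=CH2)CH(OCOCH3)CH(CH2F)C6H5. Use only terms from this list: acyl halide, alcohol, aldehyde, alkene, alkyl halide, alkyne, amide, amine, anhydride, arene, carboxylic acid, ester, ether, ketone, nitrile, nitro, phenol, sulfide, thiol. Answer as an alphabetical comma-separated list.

alcohol, aldehyde, alkene, alkyl halide, arene, ester

Taking each segment in turn:
  ICH2: halogen on an sp³ carbon → alkyl halide.
  CH(CHO): pendant –CHO: carbonyl C bonded to C and H → aldehyde.
  CH(CH2OH): pendant –CH2OH on an sp³ backbone C → alcohol.
  CH2COOCH2: –C(=O)–O–C with C on the carbonyl side → ester.
  CH=CH: C=C double bond → alkene.
  CH(Cl): halogen on an sp³ carbon → alkyl halide.
  CH(CH2Cl): pendant –CH2X: halogen on sp³ carbon → alkyl halide.
  CH(CH=CH2): pendant –CH=CH2: C=C double bond → alkene.
  CH(OCOCH3): pendant –OC(=O)CH3: an acyloxy group → ester.
  CH(CH2F): pendant –CH2X: halogen on sp³ carbon → alkyl halide.
  C6H5: –C6H5 phenyl ring → arene.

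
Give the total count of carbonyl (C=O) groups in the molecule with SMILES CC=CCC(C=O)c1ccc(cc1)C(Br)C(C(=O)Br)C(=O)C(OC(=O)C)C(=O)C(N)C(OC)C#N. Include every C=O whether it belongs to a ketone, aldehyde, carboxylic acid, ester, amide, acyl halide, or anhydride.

5

CH(CHO): aldehyde, 1 C=O (running total 1).
CH(COBr): acyl halide, 1 C=O (running total 2).
CO: ketone, 1 C=O (running total 3).
CH(OCOCH3): ester, 1 C=O (running total 4).
CO: ketone, 1 C=O (running total 5).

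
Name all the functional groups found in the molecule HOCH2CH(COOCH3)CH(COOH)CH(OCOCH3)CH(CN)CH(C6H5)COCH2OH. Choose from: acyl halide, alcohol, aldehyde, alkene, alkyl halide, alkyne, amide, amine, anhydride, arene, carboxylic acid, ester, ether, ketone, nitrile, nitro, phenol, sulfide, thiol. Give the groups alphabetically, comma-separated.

alcohol, arene, carboxylic acid, ester, ketone, nitrile

Working along the chain:
  HOCH2: HO– on an sp³ carbon → alcohol.
  CH(COOCH3): pendant –COOCH3: carbonyl C bonded to C and –OCH3 → ester.
  CH(COOH): pendant –COOH: carbonyl C bonded to C and –OH → carboxylic acid.
  CH(OCOCH3): pendant –OC(=O)CH3: an acyloxy group → ester.
  CH(CN): pendant –C≡N: nitrile.
  CH(C6H5): pendant –C6H5: benzene ring → arene.
  CO: –C(=O)– with carbon on both sides → ketone.
  CH2OH: –OH on an sp³ carbon → alcohol.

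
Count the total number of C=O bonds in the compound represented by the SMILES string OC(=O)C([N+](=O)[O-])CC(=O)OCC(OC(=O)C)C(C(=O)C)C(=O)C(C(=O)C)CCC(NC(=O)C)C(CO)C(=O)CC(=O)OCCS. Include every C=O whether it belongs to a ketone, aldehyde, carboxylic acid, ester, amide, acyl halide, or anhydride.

HOOC: carboxylic acid, 1 C=O (running total 1).
CH2COOCH2: ester, 1 C=O (running total 2).
CH(OCOCH3): ester, 1 C=O (running total 3).
CH(COCH3): ketone, 1 C=O (running total 4).
CO: ketone, 1 C=O (running total 5).
CH(COCH3): ketone, 1 C=O (running total 6).
CH(NHCOCH3): amide, 1 C=O (running total 7).
CO: ketone, 1 C=O (running total 8).
CH2COOCH2: ester, 1 C=O (running total 9).

9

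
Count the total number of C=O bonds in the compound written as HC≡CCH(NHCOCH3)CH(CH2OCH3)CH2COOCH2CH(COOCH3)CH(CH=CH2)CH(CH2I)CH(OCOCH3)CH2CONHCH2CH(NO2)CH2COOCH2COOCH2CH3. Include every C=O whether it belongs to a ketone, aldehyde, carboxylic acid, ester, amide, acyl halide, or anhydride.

7

CH(NHCOCH3): amide, 1 C=O (running total 1).
CH2COOCH2: ester, 1 C=O (running total 2).
CH(COOCH3): ester, 1 C=O (running total 3).
CH(OCOCH3): ester, 1 C=O (running total 4).
CH2CONHCH2: amide, 1 C=O (running total 5).
CH2COOCH2: ester, 1 C=O (running total 6).
COOCH2CH3: ester, 1 C=O (running total 7).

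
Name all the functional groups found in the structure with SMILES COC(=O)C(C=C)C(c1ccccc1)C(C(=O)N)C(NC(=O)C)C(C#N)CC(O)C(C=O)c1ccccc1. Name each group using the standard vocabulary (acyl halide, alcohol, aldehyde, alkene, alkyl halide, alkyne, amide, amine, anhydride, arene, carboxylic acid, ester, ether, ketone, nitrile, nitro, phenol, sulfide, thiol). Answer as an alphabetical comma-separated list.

alcohol, aldehyde, alkene, amide, arene, ester, nitrile

Working along the chain:
  CH3OOC: CH3O–C(=O)–: carbonyl C bonded to C and to –OCH3 → ester (not ketone + ether).
  CH(CH=CH2): pendant –CH=CH2: C=C double bond → alkene.
  CH(C6H5): pendant –C6H5: benzene ring → arene.
  CH(CONH2): pendant –CONH2: carbonyl C bonded to C and N → amide.
  CH(NHCOCH3): pendant –NHC(=O)CH3: N bonded to a carbonyl → amide (not amine).
  CH(CN): pendant –C≡N: nitrile.
  CH(OH): –OH on an sp³ carbon → alcohol (secondary).
  CH(CHO): pendant –CHO: carbonyl C bonded to C and H → aldehyde.
  C6H5: –C6H5 phenyl ring → arene.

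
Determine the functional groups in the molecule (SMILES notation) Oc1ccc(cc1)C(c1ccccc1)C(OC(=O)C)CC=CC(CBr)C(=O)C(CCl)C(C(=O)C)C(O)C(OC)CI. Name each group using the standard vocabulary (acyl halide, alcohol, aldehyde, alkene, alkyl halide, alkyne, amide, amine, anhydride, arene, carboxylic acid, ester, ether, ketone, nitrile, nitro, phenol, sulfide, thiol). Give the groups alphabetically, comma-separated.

Reading the structure from left to right:
  HOC6H4: –OH attached directly to an aromatic ring → phenol (not alcohol); the ring itself is an arene.
  CH(C6H5): pendant –C6H5: benzene ring → arene.
  CH(OCOCH3): pendant –OC(=O)CH3: an acyloxy group → ester.
  CH=CH: C=C double bond → alkene.
  CH(CH2Br): pendant –CH2X: halogen on sp³ carbon → alkyl halide.
  CO: –C(=O)– with carbon on both sides → ketone.
  CH(CH2Cl): pendant –CH2X: halogen on sp³ carbon → alkyl halide.
  CH(COCH3): pendant –COCH3: carbonyl C bonded to two carbons → ketone.
  CH(OH): –OH on an sp³ carbon → alcohol (secondary).
  CH(OCH3): pendant –OCH3: C–O–C with sp³ C, no adjacent C=O → ether.
  CH2I: halogen on an sp³ carbon → alkyl halide.

alcohol, alkene, alkyl halide, arene, ester, ether, ketone, phenol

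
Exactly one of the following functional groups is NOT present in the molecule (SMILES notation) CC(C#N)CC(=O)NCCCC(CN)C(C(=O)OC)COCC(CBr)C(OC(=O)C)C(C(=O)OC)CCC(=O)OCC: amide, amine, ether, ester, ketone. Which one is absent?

amine: present (CH(CH2NH2) — pendant –CH2NH2: N on sp³ C, no adjacent C=O → amine).
ether: present (CH2OCH2 — C–O–C with sp³ carbons on both sides and no adjacent C=O → ether).
ester: present (CH(COOCH3) — pendant –COOCH3: carbonyl C bonded to C and –OCH3 → ester).
amide: present (CH2CONHCH2 — –C(=O)–N– linkage → amide (the N is not an amine)).
ketone: absent. In each of CH(COOCH3), CH(OCOCH3) and COOCH2CH3, the C=O is bonded to an –O–C group, which defines an ester, not a ketone. In CH2CONHCH2, the C=O is bonded to nitrogen, which defines an amide, not a ketone.

ketone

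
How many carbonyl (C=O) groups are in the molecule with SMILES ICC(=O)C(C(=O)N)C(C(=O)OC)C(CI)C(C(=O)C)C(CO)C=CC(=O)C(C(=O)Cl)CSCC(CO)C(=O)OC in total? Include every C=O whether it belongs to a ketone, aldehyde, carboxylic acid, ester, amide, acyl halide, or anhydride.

7

CO: ketone, 1 C=O (running total 1).
CH(CONH2): amide, 1 C=O (running total 2).
CH(COOCH3): ester, 1 C=O (running total 3).
CH(COCH3): ketone, 1 C=O (running total 4).
CO: ketone, 1 C=O (running total 5).
CH(COCl): acyl halide, 1 C=O (running total 6).
COOCH3: ester, 1 C=O (running total 7).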